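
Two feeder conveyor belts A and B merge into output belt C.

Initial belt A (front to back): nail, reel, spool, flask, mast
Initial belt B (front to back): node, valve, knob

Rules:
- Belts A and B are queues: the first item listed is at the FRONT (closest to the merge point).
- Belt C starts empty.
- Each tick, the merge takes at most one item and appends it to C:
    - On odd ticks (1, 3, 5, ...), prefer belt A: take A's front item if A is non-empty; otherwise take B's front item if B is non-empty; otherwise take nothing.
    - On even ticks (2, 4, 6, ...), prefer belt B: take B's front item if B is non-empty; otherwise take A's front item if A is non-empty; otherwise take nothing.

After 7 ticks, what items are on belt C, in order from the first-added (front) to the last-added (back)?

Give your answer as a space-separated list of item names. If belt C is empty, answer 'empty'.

Tick 1: prefer A, take nail from A; A=[reel,spool,flask,mast] B=[node,valve,knob] C=[nail]
Tick 2: prefer B, take node from B; A=[reel,spool,flask,mast] B=[valve,knob] C=[nail,node]
Tick 3: prefer A, take reel from A; A=[spool,flask,mast] B=[valve,knob] C=[nail,node,reel]
Tick 4: prefer B, take valve from B; A=[spool,flask,mast] B=[knob] C=[nail,node,reel,valve]
Tick 5: prefer A, take spool from A; A=[flask,mast] B=[knob] C=[nail,node,reel,valve,spool]
Tick 6: prefer B, take knob from B; A=[flask,mast] B=[-] C=[nail,node,reel,valve,spool,knob]
Tick 7: prefer A, take flask from A; A=[mast] B=[-] C=[nail,node,reel,valve,spool,knob,flask]

Answer: nail node reel valve spool knob flask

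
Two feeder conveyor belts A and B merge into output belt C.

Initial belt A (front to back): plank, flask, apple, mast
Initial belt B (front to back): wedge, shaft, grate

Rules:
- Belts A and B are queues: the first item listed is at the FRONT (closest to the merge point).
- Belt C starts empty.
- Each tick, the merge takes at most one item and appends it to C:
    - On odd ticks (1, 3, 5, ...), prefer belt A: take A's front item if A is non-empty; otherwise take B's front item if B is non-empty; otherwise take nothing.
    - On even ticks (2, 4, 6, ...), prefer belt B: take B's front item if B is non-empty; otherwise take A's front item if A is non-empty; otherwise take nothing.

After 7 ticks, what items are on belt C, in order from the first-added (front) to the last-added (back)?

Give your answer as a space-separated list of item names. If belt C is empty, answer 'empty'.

Tick 1: prefer A, take plank from A; A=[flask,apple,mast] B=[wedge,shaft,grate] C=[plank]
Tick 2: prefer B, take wedge from B; A=[flask,apple,mast] B=[shaft,grate] C=[plank,wedge]
Tick 3: prefer A, take flask from A; A=[apple,mast] B=[shaft,grate] C=[plank,wedge,flask]
Tick 4: prefer B, take shaft from B; A=[apple,mast] B=[grate] C=[plank,wedge,flask,shaft]
Tick 5: prefer A, take apple from A; A=[mast] B=[grate] C=[plank,wedge,flask,shaft,apple]
Tick 6: prefer B, take grate from B; A=[mast] B=[-] C=[plank,wedge,flask,shaft,apple,grate]
Tick 7: prefer A, take mast from A; A=[-] B=[-] C=[plank,wedge,flask,shaft,apple,grate,mast]

Answer: plank wedge flask shaft apple grate mast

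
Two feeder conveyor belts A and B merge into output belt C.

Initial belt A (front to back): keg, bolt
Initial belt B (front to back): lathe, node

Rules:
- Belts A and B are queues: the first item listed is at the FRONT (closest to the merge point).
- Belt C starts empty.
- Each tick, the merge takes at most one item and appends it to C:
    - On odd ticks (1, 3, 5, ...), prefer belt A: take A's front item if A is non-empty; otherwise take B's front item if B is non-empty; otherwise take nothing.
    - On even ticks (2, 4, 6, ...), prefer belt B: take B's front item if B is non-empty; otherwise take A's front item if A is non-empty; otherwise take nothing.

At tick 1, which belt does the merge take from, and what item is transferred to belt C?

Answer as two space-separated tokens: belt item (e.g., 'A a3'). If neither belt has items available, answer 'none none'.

Tick 1: prefer A, take keg from A; A=[bolt] B=[lathe,node] C=[keg]

Answer: A keg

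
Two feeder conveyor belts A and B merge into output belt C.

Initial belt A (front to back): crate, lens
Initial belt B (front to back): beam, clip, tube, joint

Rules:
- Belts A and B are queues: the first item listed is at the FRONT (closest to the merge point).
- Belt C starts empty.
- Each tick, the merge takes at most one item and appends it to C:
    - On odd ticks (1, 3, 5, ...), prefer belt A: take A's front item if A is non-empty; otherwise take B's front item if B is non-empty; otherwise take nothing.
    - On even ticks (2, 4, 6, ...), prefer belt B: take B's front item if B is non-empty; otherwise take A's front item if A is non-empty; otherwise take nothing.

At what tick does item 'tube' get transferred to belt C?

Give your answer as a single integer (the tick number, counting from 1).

Tick 1: prefer A, take crate from A; A=[lens] B=[beam,clip,tube,joint] C=[crate]
Tick 2: prefer B, take beam from B; A=[lens] B=[clip,tube,joint] C=[crate,beam]
Tick 3: prefer A, take lens from A; A=[-] B=[clip,tube,joint] C=[crate,beam,lens]
Tick 4: prefer B, take clip from B; A=[-] B=[tube,joint] C=[crate,beam,lens,clip]
Tick 5: prefer A, take tube from B; A=[-] B=[joint] C=[crate,beam,lens,clip,tube]

Answer: 5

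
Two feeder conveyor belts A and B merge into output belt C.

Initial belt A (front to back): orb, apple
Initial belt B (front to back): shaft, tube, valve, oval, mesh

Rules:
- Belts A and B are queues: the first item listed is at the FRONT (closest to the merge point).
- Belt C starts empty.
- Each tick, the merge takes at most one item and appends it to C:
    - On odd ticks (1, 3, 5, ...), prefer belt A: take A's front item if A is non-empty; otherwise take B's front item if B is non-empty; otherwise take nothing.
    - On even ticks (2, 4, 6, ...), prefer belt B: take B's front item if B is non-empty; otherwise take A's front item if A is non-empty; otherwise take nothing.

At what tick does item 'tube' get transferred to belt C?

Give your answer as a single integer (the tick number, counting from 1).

Answer: 4

Derivation:
Tick 1: prefer A, take orb from A; A=[apple] B=[shaft,tube,valve,oval,mesh] C=[orb]
Tick 2: prefer B, take shaft from B; A=[apple] B=[tube,valve,oval,mesh] C=[orb,shaft]
Tick 3: prefer A, take apple from A; A=[-] B=[tube,valve,oval,mesh] C=[orb,shaft,apple]
Tick 4: prefer B, take tube from B; A=[-] B=[valve,oval,mesh] C=[orb,shaft,apple,tube]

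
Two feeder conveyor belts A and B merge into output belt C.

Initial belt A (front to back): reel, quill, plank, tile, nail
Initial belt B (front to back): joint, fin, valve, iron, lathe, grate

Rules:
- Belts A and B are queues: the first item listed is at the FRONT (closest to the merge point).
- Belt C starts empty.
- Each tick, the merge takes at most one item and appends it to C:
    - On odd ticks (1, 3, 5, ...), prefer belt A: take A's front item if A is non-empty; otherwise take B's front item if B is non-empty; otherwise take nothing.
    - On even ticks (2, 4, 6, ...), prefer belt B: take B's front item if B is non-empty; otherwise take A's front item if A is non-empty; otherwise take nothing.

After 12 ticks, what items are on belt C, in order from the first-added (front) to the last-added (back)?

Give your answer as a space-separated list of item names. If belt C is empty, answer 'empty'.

Answer: reel joint quill fin plank valve tile iron nail lathe grate

Derivation:
Tick 1: prefer A, take reel from A; A=[quill,plank,tile,nail] B=[joint,fin,valve,iron,lathe,grate] C=[reel]
Tick 2: prefer B, take joint from B; A=[quill,plank,tile,nail] B=[fin,valve,iron,lathe,grate] C=[reel,joint]
Tick 3: prefer A, take quill from A; A=[plank,tile,nail] B=[fin,valve,iron,lathe,grate] C=[reel,joint,quill]
Tick 4: prefer B, take fin from B; A=[plank,tile,nail] B=[valve,iron,lathe,grate] C=[reel,joint,quill,fin]
Tick 5: prefer A, take plank from A; A=[tile,nail] B=[valve,iron,lathe,grate] C=[reel,joint,quill,fin,plank]
Tick 6: prefer B, take valve from B; A=[tile,nail] B=[iron,lathe,grate] C=[reel,joint,quill,fin,plank,valve]
Tick 7: prefer A, take tile from A; A=[nail] B=[iron,lathe,grate] C=[reel,joint,quill,fin,plank,valve,tile]
Tick 8: prefer B, take iron from B; A=[nail] B=[lathe,grate] C=[reel,joint,quill,fin,plank,valve,tile,iron]
Tick 9: prefer A, take nail from A; A=[-] B=[lathe,grate] C=[reel,joint,quill,fin,plank,valve,tile,iron,nail]
Tick 10: prefer B, take lathe from B; A=[-] B=[grate] C=[reel,joint,quill,fin,plank,valve,tile,iron,nail,lathe]
Tick 11: prefer A, take grate from B; A=[-] B=[-] C=[reel,joint,quill,fin,plank,valve,tile,iron,nail,lathe,grate]
Tick 12: prefer B, both empty, nothing taken; A=[-] B=[-] C=[reel,joint,quill,fin,plank,valve,tile,iron,nail,lathe,grate]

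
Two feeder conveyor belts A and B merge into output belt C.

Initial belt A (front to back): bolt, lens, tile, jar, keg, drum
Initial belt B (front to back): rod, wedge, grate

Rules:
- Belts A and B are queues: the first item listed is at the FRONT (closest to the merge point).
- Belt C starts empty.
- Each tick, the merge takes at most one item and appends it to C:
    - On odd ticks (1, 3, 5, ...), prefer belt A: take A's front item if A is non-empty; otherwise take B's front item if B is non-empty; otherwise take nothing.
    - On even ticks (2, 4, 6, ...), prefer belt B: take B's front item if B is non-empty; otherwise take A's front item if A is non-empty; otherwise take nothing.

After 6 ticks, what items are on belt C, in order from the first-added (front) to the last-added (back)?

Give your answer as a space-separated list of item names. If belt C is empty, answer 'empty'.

Answer: bolt rod lens wedge tile grate

Derivation:
Tick 1: prefer A, take bolt from A; A=[lens,tile,jar,keg,drum] B=[rod,wedge,grate] C=[bolt]
Tick 2: prefer B, take rod from B; A=[lens,tile,jar,keg,drum] B=[wedge,grate] C=[bolt,rod]
Tick 3: prefer A, take lens from A; A=[tile,jar,keg,drum] B=[wedge,grate] C=[bolt,rod,lens]
Tick 4: prefer B, take wedge from B; A=[tile,jar,keg,drum] B=[grate] C=[bolt,rod,lens,wedge]
Tick 5: prefer A, take tile from A; A=[jar,keg,drum] B=[grate] C=[bolt,rod,lens,wedge,tile]
Tick 6: prefer B, take grate from B; A=[jar,keg,drum] B=[-] C=[bolt,rod,lens,wedge,tile,grate]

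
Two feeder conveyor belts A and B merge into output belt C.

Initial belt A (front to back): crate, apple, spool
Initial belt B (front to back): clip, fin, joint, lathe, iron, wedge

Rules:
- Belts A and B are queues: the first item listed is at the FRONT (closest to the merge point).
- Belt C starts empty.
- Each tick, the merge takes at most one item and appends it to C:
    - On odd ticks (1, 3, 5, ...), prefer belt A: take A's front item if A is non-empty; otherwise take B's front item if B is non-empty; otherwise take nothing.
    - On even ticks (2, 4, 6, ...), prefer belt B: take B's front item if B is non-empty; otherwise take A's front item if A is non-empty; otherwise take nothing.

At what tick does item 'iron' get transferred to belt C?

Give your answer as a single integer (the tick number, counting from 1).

Tick 1: prefer A, take crate from A; A=[apple,spool] B=[clip,fin,joint,lathe,iron,wedge] C=[crate]
Tick 2: prefer B, take clip from B; A=[apple,spool] B=[fin,joint,lathe,iron,wedge] C=[crate,clip]
Tick 3: prefer A, take apple from A; A=[spool] B=[fin,joint,lathe,iron,wedge] C=[crate,clip,apple]
Tick 4: prefer B, take fin from B; A=[spool] B=[joint,lathe,iron,wedge] C=[crate,clip,apple,fin]
Tick 5: prefer A, take spool from A; A=[-] B=[joint,lathe,iron,wedge] C=[crate,clip,apple,fin,spool]
Tick 6: prefer B, take joint from B; A=[-] B=[lathe,iron,wedge] C=[crate,clip,apple,fin,spool,joint]
Tick 7: prefer A, take lathe from B; A=[-] B=[iron,wedge] C=[crate,clip,apple,fin,spool,joint,lathe]
Tick 8: prefer B, take iron from B; A=[-] B=[wedge] C=[crate,clip,apple,fin,spool,joint,lathe,iron]

Answer: 8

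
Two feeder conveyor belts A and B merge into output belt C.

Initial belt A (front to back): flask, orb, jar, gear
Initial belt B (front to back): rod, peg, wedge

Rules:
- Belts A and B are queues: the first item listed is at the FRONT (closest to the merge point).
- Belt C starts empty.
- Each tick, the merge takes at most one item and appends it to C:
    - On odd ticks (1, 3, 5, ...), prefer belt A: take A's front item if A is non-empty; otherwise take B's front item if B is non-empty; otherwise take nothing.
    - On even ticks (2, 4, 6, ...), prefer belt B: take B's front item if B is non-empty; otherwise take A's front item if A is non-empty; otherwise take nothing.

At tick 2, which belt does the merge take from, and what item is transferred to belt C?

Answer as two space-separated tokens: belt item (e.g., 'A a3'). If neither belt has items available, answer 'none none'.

Answer: B rod

Derivation:
Tick 1: prefer A, take flask from A; A=[orb,jar,gear] B=[rod,peg,wedge] C=[flask]
Tick 2: prefer B, take rod from B; A=[orb,jar,gear] B=[peg,wedge] C=[flask,rod]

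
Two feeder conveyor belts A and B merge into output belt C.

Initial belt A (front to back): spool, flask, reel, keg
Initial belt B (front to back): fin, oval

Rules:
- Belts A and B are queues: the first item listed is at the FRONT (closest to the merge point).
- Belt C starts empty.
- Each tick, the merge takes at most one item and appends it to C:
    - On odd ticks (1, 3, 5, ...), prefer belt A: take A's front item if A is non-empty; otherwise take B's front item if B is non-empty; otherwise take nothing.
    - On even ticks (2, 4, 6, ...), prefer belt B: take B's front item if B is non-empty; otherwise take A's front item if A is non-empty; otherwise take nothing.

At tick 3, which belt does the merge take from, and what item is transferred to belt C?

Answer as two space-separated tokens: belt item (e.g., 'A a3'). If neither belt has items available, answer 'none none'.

Tick 1: prefer A, take spool from A; A=[flask,reel,keg] B=[fin,oval] C=[spool]
Tick 2: prefer B, take fin from B; A=[flask,reel,keg] B=[oval] C=[spool,fin]
Tick 3: prefer A, take flask from A; A=[reel,keg] B=[oval] C=[spool,fin,flask]

Answer: A flask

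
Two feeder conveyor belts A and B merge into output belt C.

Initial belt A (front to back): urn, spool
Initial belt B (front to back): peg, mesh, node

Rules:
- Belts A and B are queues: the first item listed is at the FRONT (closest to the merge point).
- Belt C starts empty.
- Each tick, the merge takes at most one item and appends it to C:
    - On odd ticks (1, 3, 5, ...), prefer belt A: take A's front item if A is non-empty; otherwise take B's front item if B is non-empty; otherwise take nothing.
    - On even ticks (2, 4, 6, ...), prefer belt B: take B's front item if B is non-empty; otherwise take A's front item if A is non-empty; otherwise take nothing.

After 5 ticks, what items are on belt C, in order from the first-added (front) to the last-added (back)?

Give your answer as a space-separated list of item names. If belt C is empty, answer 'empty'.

Answer: urn peg spool mesh node

Derivation:
Tick 1: prefer A, take urn from A; A=[spool] B=[peg,mesh,node] C=[urn]
Tick 2: prefer B, take peg from B; A=[spool] B=[mesh,node] C=[urn,peg]
Tick 3: prefer A, take spool from A; A=[-] B=[mesh,node] C=[urn,peg,spool]
Tick 4: prefer B, take mesh from B; A=[-] B=[node] C=[urn,peg,spool,mesh]
Tick 5: prefer A, take node from B; A=[-] B=[-] C=[urn,peg,spool,mesh,node]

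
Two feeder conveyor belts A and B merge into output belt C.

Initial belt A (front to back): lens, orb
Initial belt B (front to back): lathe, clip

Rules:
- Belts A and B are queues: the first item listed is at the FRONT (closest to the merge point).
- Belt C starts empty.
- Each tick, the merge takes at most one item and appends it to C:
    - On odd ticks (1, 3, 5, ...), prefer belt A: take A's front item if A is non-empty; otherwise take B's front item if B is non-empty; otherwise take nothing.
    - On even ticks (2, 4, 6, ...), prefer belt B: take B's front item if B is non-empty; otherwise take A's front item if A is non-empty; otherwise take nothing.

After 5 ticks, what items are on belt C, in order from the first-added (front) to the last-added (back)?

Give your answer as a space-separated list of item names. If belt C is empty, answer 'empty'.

Tick 1: prefer A, take lens from A; A=[orb] B=[lathe,clip] C=[lens]
Tick 2: prefer B, take lathe from B; A=[orb] B=[clip] C=[lens,lathe]
Tick 3: prefer A, take orb from A; A=[-] B=[clip] C=[lens,lathe,orb]
Tick 4: prefer B, take clip from B; A=[-] B=[-] C=[lens,lathe,orb,clip]
Tick 5: prefer A, both empty, nothing taken; A=[-] B=[-] C=[lens,lathe,orb,clip]

Answer: lens lathe orb clip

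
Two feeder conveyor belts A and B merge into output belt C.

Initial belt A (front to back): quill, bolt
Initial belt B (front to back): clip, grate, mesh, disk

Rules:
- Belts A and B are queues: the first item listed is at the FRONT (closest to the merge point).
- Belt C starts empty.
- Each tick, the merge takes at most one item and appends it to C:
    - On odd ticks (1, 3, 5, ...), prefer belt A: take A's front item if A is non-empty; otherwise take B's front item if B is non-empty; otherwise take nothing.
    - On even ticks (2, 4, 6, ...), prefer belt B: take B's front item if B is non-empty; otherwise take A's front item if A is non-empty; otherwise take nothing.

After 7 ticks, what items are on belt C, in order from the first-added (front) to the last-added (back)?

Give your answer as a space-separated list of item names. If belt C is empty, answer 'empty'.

Answer: quill clip bolt grate mesh disk

Derivation:
Tick 1: prefer A, take quill from A; A=[bolt] B=[clip,grate,mesh,disk] C=[quill]
Tick 2: prefer B, take clip from B; A=[bolt] B=[grate,mesh,disk] C=[quill,clip]
Tick 3: prefer A, take bolt from A; A=[-] B=[grate,mesh,disk] C=[quill,clip,bolt]
Tick 4: prefer B, take grate from B; A=[-] B=[mesh,disk] C=[quill,clip,bolt,grate]
Tick 5: prefer A, take mesh from B; A=[-] B=[disk] C=[quill,clip,bolt,grate,mesh]
Tick 6: prefer B, take disk from B; A=[-] B=[-] C=[quill,clip,bolt,grate,mesh,disk]
Tick 7: prefer A, both empty, nothing taken; A=[-] B=[-] C=[quill,clip,bolt,grate,mesh,disk]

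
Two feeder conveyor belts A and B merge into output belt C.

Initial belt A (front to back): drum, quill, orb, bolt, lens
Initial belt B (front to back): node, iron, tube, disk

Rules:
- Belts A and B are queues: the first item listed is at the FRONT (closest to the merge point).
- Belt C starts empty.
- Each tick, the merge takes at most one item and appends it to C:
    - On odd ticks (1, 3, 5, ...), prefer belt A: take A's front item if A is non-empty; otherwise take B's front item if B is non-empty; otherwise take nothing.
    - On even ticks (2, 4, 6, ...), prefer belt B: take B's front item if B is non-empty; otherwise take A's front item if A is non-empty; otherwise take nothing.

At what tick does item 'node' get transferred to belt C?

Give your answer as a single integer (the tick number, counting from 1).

Tick 1: prefer A, take drum from A; A=[quill,orb,bolt,lens] B=[node,iron,tube,disk] C=[drum]
Tick 2: prefer B, take node from B; A=[quill,orb,bolt,lens] B=[iron,tube,disk] C=[drum,node]

Answer: 2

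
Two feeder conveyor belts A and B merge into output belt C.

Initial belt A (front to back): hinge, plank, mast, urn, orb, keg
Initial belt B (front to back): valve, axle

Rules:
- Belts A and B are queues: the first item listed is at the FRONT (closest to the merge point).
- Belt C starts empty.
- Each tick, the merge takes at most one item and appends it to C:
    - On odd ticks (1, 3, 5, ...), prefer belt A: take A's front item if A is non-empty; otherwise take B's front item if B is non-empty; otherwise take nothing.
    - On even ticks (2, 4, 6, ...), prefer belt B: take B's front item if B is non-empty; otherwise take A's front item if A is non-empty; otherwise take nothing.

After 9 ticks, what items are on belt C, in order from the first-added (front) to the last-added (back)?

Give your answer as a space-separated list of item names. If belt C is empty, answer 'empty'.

Answer: hinge valve plank axle mast urn orb keg

Derivation:
Tick 1: prefer A, take hinge from A; A=[plank,mast,urn,orb,keg] B=[valve,axle] C=[hinge]
Tick 2: prefer B, take valve from B; A=[plank,mast,urn,orb,keg] B=[axle] C=[hinge,valve]
Tick 3: prefer A, take plank from A; A=[mast,urn,orb,keg] B=[axle] C=[hinge,valve,plank]
Tick 4: prefer B, take axle from B; A=[mast,urn,orb,keg] B=[-] C=[hinge,valve,plank,axle]
Tick 5: prefer A, take mast from A; A=[urn,orb,keg] B=[-] C=[hinge,valve,plank,axle,mast]
Tick 6: prefer B, take urn from A; A=[orb,keg] B=[-] C=[hinge,valve,plank,axle,mast,urn]
Tick 7: prefer A, take orb from A; A=[keg] B=[-] C=[hinge,valve,plank,axle,mast,urn,orb]
Tick 8: prefer B, take keg from A; A=[-] B=[-] C=[hinge,valve,plank,axle,mast,urn,orb,keg]
Tick 9: prefer A, both empty, nothing taken; A=[-] B=[-] C=[hinge,valve,plank,axle,mast,urn,orb,keg]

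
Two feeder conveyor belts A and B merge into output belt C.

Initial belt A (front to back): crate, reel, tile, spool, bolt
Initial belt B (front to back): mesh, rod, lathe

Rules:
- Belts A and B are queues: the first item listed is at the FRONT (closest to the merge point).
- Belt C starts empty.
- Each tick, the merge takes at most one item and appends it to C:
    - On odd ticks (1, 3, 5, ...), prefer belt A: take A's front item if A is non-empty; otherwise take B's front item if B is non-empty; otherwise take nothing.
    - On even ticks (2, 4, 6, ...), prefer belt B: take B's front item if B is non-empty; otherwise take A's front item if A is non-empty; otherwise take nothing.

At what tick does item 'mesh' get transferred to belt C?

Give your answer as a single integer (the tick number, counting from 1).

Answer: 2

Derivation:
Tick 1: prefer A, take crate from A; A=[reel,tile,spool,bolt] B=[mesh,rod,lathe] C=[crate]
Tick 2: prefer B, take mesh from B; A=[reel,tile,spool,bolt] B=[rod,lathe] C=[crate,mesh]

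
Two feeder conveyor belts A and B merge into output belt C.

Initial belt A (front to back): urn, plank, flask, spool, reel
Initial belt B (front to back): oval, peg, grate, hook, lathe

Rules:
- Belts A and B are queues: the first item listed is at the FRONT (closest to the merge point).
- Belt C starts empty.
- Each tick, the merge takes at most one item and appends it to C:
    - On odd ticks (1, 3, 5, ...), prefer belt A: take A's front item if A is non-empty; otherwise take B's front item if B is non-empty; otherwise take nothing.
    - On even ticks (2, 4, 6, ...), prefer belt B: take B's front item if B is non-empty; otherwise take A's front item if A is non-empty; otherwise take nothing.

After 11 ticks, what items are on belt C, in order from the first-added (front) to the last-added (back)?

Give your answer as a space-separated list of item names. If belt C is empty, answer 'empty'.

Tick 1: prefer A, take urn from A; A=[plank,flask,spool,reel] B=[oval,peg,grate,hook,lathe] C=[urn]
Tick 2: prefer B, take oval from B; A=[plank,flask,spool,reel] B=[peg,grate,hook,lathe] C=[urn,oval]
Tick 3: prefer A, take plank from A; A=[flask,spool,reel] B=[peg,grate,hook,lathe] C=[urn,oval,plank]
Tick 4: prefer B, take peg from B; A=[flask,spool,reel] B=[grate,hook,lathe] C=[urn,oval,plank,peg]
Tick 5: prefer A, take flask from A; A=[spool,reel] B=[grate,hook,lathe] C=[urn,oval,plank,peg,flask]
Tick 6: prefer B, take grate from B; A=[spool,reel] B=[hook,lathe] C=[urn,oval,plank,peg,flask,grate]
Tick 7: prefer A, take spool from A; A=[reel] B=[hook,lathe] C=[urn,oval,plank,peg,flask,grate,spool]
Tick 8: prefer B, take hook from B; A=[reel] B=[lathe] C=[urn,oval,plank,peg,flask,grate,spool,hook]
Tick 9: prefer A, take reel from A; A=[-] B=[lathe] C=[urn,oval,plank,peg,flask,grate,spool,hook,reel]
Tick 10: prefer B, take lathe from B; A=[-] B=[-] C=[urn,oval,plank,peg,flask,grate,spool,hook,reel,lathe]
Tick 11: prefer A, both empty, nothing taken; A=[-] B=[-] C=[urn,oval,plank,peg,flask,grate,spool,hook,reel,lathe]

Answer: urn oval plank peg flask grate spool hook reel lathe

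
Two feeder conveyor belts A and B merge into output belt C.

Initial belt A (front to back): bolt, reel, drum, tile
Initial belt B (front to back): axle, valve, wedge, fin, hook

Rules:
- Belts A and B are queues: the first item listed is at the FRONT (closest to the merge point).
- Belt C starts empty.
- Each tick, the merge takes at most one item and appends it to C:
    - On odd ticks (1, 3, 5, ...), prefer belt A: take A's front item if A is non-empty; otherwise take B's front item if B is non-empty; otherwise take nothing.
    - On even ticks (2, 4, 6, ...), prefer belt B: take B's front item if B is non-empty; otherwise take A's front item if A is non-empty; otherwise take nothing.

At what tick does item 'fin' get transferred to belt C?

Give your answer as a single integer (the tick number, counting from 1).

Tick 1: prefer A, take bolt from A; A=[reel,drum,tile] B=[axle,valve,wedge,fin,hook] C=[bolt]
Tick 2: prefer B, take axle from B; A=[reel,drum,tile] B=[valve,wedge,fin,hook] C=[bolt,axle]
Tick 3: prefer A, take reel from A; A=[drum,tile] B=[valve,wedge,fin,hook] C=[bolt,axle,reel]
Tick 4: prefer B, take valve from B; A=[drum,tile] B=[wedge,fin,hook] C=[bolt,axle,reel,valve]
Tick 5: prefer A, take drum from A; A=[tile] B=[wedge,fin,hook] C=[bolt,axle,reel,valve,drum]
Tick 6: prefer B, take wedge from B; A=[tile] B=[fin,hook] C=[bolt,axle,reel,valve,drum,wedge]
Tick 7: prefer A, take tile from A; A=[-] B=[fin,hook] C=[bolt,axle,reel,valve,drum,wedge,tile]
Tick 8: prefer B, take fin from B; A=[-] B=[hook] C=[bolt,axle,reel,valve,drum,wedge,tile,fin]

Answer: 8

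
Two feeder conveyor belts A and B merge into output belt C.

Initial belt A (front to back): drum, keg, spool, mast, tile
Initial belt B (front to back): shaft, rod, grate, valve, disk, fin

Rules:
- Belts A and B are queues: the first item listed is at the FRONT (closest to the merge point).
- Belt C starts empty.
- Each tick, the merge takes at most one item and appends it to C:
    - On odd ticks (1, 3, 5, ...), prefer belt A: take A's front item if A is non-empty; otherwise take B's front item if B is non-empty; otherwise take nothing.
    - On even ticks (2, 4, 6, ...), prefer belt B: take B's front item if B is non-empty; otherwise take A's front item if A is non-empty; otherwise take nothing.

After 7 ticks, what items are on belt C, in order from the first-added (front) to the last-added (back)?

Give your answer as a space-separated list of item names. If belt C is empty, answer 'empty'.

Tick 1: prefer A, take drum from A; A=[keg,spool,mast,tile] B=[shaft,rod,grate,valve,disk,fin] C=[drum]
Tick 2: prefer B, take shaft from B; A=[keg,spool,mast,tile] B=[rod,grate,valve,disk,fin] C=[drum,shaft]
Tick 3: prefer A, take keg from A; A=[spool,mast,tile] B=[rod,grate,valve,disk,fin] C=[drum,shaft,keg]
Tick 4: prefer B, take rod from B; A=[spool,mast,tile] B=[grate,valve,disk,fin] C=[drum,shaft,keg,rod]
Tick 5: prefer A, take spool from A; A=[mast,tile] B=[grate,valve,disk,fin] C=[drum,shaft,keg,rod,spool]
Tick 6: prefer B, take grate from B; A=[mast,tile] B=[valve,disk,fin] C=[drum,shaft,keg,rod,spool,grate]
Tick 7: prefer A, take mast from A; A=[tile] B=[valve,disk,fin] C=[drum,shaft,keg,rod,spool,grate,mast]

Answer: drum shaft keg rod spool grate mast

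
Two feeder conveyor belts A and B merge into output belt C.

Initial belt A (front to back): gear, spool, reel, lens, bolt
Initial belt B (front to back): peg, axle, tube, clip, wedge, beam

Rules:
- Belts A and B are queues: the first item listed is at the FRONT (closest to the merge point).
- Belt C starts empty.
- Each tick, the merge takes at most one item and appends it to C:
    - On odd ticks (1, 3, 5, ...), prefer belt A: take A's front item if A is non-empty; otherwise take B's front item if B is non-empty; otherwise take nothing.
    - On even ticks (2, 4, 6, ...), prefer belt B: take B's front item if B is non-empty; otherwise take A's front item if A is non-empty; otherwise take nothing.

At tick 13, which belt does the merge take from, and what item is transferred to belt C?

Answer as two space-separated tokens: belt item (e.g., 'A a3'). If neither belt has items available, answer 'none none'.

Answer: none none

Derivation:
Tick 1: prefer A, take gear from A; A=[spool,reel,lens,bolt] B=[peg,axle,tube,clip,wedge,beam] C=[gear]
Tick 2: prefer B, take peg from B; A=[spool,reel,lens,bolt] B=[axle,tube,clip,wedge,beam] C=[gear,peg]
Tick 3: prefer A, take spool from A; A=[reel,lens,bolt] B=[axle,tube,clip,wedge,beam] C=[gear,peg,spool]
Tick 4: prefer B, take axle from B; A=[reel,lens,bolt] B=[tube,clip,wedge,beam] C=[gear,peg,spool,axle]
Tick 5: prefer A, take reel from A; A=[lens,bolt] B=[tube,clip,wedge,beam] C=[gear,peg,spool,axle,reel]
Tick 6: prefer B, take tube from B; A=[lens,bolt] B=[clip,wedge,beam] C=[gear,peg,spool,axle,reel,tube]
Tick 7: prefer A, take lens from A; A=[bolt] B=[clip,wedge,beam] C=[gear,peg,spool,axle,reel,tube,lens]
Tick 8: prefer B, take clip from B; A=[bolt] B=[wedge,beam] C=[gear,peg,spool,axle,reel,tube,lens,clip]
Tick 9: prefer A, take bolt from A; A=[-] B=[wedge,beam] C=[gear,peg,spool,axle,reel,tube,lens,clip,bolt]
Tick 10: prefer B, take wedge from B; A=[-] B=[beam] C=[gear,peg,spool,axle,reel,tube,lens,clip,bolt,wedge]
Tick 11: prefer A, take beam from B; A=[-] B=[-] C=[gear,peg,spool,axle,reel,tube,lens,clip,bolt,wedge,beam]
Tick 12: prefer B, both empty, nothing taken; A=[-] B=[-] C=[gear,peg,spool,axle,reel,tube,lens,clip,bolt,wedge,beam]
Tick 13: prefer A, both empty, nothing taken; A=[-] B=[-] C=[gear,peg,spool,axle,reel,tube,lens,clip,bolt,wedge,beam]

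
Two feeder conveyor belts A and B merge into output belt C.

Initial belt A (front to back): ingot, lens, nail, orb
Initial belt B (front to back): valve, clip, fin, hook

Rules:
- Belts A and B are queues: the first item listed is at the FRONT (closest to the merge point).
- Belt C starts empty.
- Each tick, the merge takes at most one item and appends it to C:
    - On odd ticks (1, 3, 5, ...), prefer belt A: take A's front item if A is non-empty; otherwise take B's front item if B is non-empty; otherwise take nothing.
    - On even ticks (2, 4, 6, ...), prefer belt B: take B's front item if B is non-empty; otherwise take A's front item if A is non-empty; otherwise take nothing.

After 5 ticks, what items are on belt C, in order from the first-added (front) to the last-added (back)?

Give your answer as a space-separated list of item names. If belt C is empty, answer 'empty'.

Tick 1: prefer A, take ingot from A; A=[lens,nail,orb] B=[valve,clip,fin,hook] C=[ingot]
Tick 2: prefer B, take valve from B; A=[lens,nail,orb] B=[clip,fin,hook] C=[ingot,valve]
Tick 3: prefer A, take lens from A; A=[nail,orb] B=[clip,fin,hook] C=[ingot,valve,lens]
Tick 4: prefer B, take clip from B; A=[nail,orb] B=[fin,hook] C=[ingot,valve,lens,clip]
Tick 5: prefer A, take nail from A; A=[orb] B=[fin,hook] C=[ingot,valve,lens,clip,nail]

Answer: ingot valve lens clip nail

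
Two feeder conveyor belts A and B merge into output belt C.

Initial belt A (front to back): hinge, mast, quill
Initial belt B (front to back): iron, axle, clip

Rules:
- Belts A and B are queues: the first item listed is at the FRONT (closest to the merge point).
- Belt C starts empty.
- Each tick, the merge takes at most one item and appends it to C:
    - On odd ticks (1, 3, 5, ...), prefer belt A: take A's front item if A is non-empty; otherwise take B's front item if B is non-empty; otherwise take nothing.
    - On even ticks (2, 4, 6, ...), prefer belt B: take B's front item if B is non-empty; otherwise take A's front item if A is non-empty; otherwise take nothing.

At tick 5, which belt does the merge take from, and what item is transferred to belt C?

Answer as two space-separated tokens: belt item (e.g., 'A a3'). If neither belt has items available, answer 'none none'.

Tick 1: prefer A, take hinge from A; A=[mast,quill] B=[iron,axle,clip] C=[hinge]
Tick 2: prefer B, take iron from B; A=[mast,quill] B=[axle,clip] C=[hinge,iron]
Tick 3: prefer A, take mast from A; A=[quill] B=[axle,clip] C=[hinge,iron,mast]
Tick 4: prefer B, take axle from B; A=[quill] B=[clip] C=[hinge,iron,mast,axle]
Tick 5: prefer A, take quill from A; A=[-] B=[clip] C=[hinge,iron,mast,axle,quill]

Answer: A quill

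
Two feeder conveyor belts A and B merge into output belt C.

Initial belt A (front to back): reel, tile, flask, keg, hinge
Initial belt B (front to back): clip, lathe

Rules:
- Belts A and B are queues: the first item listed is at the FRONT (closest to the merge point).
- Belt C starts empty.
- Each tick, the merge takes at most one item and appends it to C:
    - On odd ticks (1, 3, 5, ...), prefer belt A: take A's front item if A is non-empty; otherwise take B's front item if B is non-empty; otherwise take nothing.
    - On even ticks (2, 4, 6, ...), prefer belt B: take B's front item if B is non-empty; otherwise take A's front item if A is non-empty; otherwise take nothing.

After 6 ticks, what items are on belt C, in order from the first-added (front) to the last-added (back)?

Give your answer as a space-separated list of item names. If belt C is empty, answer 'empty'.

Answer: reel clip tile lathe flask keg

Derivation:
Tick 1: prefer A, take reel from A; A=[tile,flask,keg,hinge] B=[clip,lathe] C=[reel]
Tick 2: prefer B, take clip from B; A=[tile,flask,keg,hinge] B=[lathe] C=[reel,clip]
Tick 3: prefer A, take tile from A; A=[flask,keg,hinge] B=[lathe] C=[reel,clip,tile]
Tick 4: prefer B, take lathe from B; A=[flask,keg,hinge] B=[-] C=[reel,clip,tile,lathe]
Tick 5: prefer A, take flask from A; A=[keg,hinge] B=[-] C=[reel,clip,tile,lathe,flask]
Tick 6: prefer B, take keg from A; A=[hinge] B=[-] C=[reel,clip,tile,lathe,flask,keg]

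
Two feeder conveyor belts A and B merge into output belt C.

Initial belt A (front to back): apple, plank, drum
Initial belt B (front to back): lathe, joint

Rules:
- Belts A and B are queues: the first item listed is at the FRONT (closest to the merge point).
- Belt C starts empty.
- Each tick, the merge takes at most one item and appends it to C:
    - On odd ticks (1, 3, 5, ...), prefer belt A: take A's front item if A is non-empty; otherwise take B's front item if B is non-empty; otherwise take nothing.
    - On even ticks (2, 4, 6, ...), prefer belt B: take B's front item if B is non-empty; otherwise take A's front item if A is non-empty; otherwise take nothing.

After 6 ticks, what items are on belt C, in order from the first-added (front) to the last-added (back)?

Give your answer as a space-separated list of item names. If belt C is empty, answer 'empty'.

Answer: apple lathe plank joint drum

Derivation:
Tick 1: prefer A, take apple from A; A=[plank,drum] B=[lathe,joint] C=[apple]
Tick 2: prefer B, take lathe from B; A=[plank,drum] B=[joint] C=[apple,lathe]
Tick 3: prefer A, take plank from A; A=[drum] B=[joint] C=[apple,lathe,plank]
Tick 4: prefer B, take joint from B; A=[drum] B=[-] C=[apple,lathe,plank,joint]
Tick 5: prefer A, take drum from A; A=[-] B=[-] C=[apple,lathe,plank,joint,drum]
Tick 6: prefer B, both empty, nothing taken; A=[-] B=[-] C=[apple,lathe,plank,joint,drum]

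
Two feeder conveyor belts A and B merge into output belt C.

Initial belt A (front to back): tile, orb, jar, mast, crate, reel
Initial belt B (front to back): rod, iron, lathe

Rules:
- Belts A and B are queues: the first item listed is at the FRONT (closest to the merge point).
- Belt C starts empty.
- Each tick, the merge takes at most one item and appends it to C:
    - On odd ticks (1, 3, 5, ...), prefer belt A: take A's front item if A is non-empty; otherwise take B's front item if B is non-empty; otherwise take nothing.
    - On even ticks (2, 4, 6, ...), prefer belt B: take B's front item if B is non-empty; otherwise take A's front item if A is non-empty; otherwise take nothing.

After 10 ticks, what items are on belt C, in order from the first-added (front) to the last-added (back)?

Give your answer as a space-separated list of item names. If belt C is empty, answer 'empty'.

Answer: tile rod orb iron jar lathe mast crate reel

Derivation:
Tick 1: prefer A, take tile from A; A=[orb,jar,mast,crate,reel] B=[rod,iron,lathe] C=[tile]
Tick 2: prefer B, take rod from B; A=[orb,jar,mast,crate,reel] B=[iron,lathe] C=[tile,rod]
Tick 3: prefer A, take orb from A; A=[jar,mast,crate,reel] B=[iron,lathe] C=[tile,rod,orb]
Tick 4: prefer B, take iron from B; A=[jar,mast,crate,reel] B=[lathe] C=[tile,rod,orb,iron]
Tick 5: prefer A, take jar from A; A=[mast,crate,reel] B=[lathe] C=[tile,rod,orb,iron,jar]
Tick 6: prefer B, take lathe from B; A=[mast,crate,reel] B=[-] C=[tile,rod,orb,iron,jar,lathe]
Tick 7: prefer A, take mast from A; A=[crate,reel] B=[-] C=[tile,rod,orb,iron,jar,lathe,mast]
Tick 8: prefer B, take crate from A; A=[reel] B=[-] C=[tile,rod,orb,iron,jar,lathe,mast,crate]
Tick 9: prefer A, take reel from A; A=[-] B=[-] C=[tile,rod,orb,iron,jar,lathe,mast,crate,reel]
Tick 10: prefer B, both empty, nothing taken; A=[-] B=[-] C=[tile,rod,orb,iron,jar,lathe,mast,crate,reel]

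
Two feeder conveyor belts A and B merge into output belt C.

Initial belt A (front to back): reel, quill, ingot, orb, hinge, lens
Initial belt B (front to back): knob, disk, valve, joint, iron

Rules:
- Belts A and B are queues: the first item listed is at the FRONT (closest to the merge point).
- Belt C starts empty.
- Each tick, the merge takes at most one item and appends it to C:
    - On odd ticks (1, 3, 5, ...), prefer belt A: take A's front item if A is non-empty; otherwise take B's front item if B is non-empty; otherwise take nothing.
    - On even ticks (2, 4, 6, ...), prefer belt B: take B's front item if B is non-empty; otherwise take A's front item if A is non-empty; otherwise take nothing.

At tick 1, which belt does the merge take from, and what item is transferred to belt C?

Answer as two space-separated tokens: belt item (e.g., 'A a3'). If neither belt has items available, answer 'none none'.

Tick 1: prefer A, take reel from A; A=[quill,ingot,orb,hinge,lens] B=[knob,disk,valve,joint,iron] C=[reel]

Answer: A reel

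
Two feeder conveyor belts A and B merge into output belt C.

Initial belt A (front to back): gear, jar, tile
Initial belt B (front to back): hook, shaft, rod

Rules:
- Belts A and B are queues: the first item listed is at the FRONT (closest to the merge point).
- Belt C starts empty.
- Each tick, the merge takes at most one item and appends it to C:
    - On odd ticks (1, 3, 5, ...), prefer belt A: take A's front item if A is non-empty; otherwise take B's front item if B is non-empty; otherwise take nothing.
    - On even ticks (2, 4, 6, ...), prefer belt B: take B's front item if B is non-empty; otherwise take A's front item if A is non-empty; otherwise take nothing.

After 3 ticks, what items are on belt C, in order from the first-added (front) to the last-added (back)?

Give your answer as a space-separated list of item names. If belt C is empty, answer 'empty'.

Tick 1: prefer A, take gear from A; A=[jar,tile] B=[hook,shaft,rod] C=[gear]
Tick 2: prefer B, take hook from B; A=[jar,tile] B=[shaft,rod] C=[gear,hook]
Tick 3: prefer A, take jar from A; A=[tile] B=[shaft,rod] C=[gear,hook,jar]

Answer: gear hook jar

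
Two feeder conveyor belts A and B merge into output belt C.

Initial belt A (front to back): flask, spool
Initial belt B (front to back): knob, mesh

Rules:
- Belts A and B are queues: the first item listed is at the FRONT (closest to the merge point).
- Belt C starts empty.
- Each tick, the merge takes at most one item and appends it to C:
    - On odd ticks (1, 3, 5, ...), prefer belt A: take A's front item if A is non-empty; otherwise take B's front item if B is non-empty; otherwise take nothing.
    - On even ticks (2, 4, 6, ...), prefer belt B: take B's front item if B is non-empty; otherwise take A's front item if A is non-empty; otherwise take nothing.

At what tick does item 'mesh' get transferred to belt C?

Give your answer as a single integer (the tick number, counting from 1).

Answer: 4

Derivation:
Tick 1: prefer A, take flask from A; A=[spool] B=[knob,mesh] C=[flask]
Tick 2: prefer B, take knob from B; A=[spool] B=[mesh] C=[flask,knob]
Tick 3: prefer A, take spool from A; A=[-] B=[mesh] C=[flask,knob,spool]
Tick 4: prefer B, take mesh from B; A=[-] B=[-] C=[flask,knob,spool,mesh]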